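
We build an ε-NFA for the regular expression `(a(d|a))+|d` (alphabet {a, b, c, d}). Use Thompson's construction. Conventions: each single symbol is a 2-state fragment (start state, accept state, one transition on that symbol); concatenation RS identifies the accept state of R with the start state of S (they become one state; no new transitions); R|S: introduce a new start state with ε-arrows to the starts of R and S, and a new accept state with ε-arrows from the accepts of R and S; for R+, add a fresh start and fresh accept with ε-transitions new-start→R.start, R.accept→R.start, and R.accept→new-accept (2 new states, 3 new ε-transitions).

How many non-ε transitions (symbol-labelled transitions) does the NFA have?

4

Per subexpression:
Each of the 4 symbol leaves contributes exactly 1 symbol transition.
  d|a : 2 symbol transitions
  a(d|a) : 3 symbol transitions
  (a(d|a))+ : 3 symbol transitions
  (a(d|a))+|d : 4 symbol transitions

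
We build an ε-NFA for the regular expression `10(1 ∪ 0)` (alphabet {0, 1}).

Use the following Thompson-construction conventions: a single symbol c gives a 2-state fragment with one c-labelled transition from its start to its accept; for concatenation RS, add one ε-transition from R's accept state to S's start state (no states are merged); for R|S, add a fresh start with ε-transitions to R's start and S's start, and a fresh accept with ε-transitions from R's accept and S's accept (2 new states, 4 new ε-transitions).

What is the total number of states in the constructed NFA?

Building bottom-up:
Each of the 4 symbol leaves contributes a 2-state fragment.
  1 ∪ 0 → 6 states
  10(1 ∪ 0) → 10 states

10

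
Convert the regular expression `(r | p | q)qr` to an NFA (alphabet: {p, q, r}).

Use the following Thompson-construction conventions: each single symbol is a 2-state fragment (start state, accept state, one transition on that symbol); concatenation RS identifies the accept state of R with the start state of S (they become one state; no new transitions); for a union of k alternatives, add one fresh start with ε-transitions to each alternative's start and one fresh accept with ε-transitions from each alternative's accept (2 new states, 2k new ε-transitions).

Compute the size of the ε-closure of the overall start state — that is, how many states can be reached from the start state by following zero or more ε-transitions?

Let C(F) = |ε-closure(F.start)| within fragment F, and note whether F accepts ε. Symbol fragments have C = 1 and do not accept ε. Then:
  r | p | q → new start ε-reaches every alternative's start; none of them accept ε, so the new accept is not reached: C = 1 + 1 + 1 + 1 = 4
  (r | p | q)qr → C equals the left operand's closure size = 4 (its accept is not ε-reachable, so the closure stops there)

4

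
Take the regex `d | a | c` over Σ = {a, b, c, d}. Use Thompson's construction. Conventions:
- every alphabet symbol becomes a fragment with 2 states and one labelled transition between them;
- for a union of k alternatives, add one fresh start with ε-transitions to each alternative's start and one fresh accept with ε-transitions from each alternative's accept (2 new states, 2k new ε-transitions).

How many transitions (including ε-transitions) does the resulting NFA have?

9

Bottom-up over the parse tree:
Each of the 3 symbol leaves contributes 1 transition (1 symbol, 0 ε).
  d | a | c : 9 transitions (3 symbol, 6 ε)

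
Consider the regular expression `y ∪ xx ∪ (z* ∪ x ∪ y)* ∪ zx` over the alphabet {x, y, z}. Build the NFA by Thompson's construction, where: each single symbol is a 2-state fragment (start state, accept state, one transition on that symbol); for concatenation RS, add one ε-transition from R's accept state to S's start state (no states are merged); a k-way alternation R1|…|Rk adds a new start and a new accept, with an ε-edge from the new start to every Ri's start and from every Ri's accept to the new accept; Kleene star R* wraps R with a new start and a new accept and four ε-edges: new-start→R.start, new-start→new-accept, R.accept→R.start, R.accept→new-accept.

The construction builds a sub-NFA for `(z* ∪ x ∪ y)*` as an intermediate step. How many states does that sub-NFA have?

12

Fragment for `(z* ∪ x ∪ y)*`:
Each of the 3 symbol leaves contributes a 2-state fragment.
  z* — 4 states
  z* ∪ x ∪ y — 10 states
  (z* ∪ x ∪ y)* — 12 states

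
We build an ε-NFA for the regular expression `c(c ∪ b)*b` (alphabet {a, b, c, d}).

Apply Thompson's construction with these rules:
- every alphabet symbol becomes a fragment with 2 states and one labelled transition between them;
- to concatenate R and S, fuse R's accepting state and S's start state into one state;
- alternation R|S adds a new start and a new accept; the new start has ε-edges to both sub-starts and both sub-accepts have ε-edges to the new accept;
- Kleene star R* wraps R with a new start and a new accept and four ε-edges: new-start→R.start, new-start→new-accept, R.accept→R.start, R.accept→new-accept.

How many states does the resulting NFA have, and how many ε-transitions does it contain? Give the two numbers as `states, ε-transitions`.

10, 8

Recursing over subexpressions:
Each of the 4 symbol leaves contributes 2 states and 0 ε-transitions.
  c ∪ b — 6 states, 4 ε-transitions
  (c ∪ b)* — 8 states, 8 ε-transitions
  c(c ∪ b)*b — 10 states, 8 ε-transitions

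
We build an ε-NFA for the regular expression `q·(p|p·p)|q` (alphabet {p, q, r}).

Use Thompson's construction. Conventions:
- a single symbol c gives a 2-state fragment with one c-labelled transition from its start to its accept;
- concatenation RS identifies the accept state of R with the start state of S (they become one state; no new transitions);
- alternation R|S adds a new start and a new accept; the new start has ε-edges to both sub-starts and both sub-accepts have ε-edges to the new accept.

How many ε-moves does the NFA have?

Building bottom-up:
Each of the 5 symbol leaves contributes 0 ε-transitions.
  p·p → 0 ε-transitions
  p|p·p → 4 ε-transitions
  q·(p|p·p) → 4 ε-transitions
  q·(p|p·p)|q → 8 ε-transitions

8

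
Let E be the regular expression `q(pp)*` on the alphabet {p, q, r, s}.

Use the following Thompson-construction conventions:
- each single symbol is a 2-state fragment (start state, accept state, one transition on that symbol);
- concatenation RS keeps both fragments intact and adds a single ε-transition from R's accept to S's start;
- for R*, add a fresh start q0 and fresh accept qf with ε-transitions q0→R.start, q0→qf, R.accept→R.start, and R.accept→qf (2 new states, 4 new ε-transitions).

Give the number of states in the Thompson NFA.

Bottom-up over the parse tree:
Each of the 3 symbol leaves contributes a 2-state fragment.
  pp : 4 states
  (pp)* : 6 states
  q(pp)* : 8 states

8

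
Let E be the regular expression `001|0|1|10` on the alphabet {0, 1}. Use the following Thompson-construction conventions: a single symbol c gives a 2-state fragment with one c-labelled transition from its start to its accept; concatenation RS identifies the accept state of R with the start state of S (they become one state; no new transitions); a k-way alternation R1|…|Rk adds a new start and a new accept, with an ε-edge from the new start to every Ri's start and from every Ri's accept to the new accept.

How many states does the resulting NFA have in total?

13

By structural recursion:
Each of the 7 symbol leaves contributes a 2-state fragment.
  001 → 4 states
  10 → 3 states
  001|0|1|10 → 13 states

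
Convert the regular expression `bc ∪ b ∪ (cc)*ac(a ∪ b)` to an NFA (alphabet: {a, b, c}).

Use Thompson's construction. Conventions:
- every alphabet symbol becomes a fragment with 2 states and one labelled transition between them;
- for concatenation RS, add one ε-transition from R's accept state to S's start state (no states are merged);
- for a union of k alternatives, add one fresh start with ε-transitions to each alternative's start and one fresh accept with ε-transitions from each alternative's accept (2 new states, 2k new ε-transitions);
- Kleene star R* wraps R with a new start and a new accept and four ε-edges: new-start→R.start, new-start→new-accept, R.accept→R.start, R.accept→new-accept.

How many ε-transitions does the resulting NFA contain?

19

By structural recursion:
Each of the 9 symbol leaves contributes 0 ε-transitions.
  bc = 1 ε-transition
  cc = 1 ε-transition
  (cc)* = 5 ε-transitions
  a ∪ b = 4 ε-transitions
  (cc)*ac(a ∪ b) = 12 ε-transitions
  bc ∪ b ∪ (cc)*ac(a ∪ b) = 19 ε-transitions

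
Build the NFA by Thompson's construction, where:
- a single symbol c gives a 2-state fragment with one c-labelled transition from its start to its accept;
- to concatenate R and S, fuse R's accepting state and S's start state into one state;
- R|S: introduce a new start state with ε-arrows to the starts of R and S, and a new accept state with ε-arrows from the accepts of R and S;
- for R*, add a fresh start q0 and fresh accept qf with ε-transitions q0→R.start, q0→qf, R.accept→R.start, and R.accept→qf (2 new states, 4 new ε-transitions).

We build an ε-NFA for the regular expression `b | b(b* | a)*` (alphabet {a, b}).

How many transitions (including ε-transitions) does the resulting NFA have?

20

Bottom-up over the parse tree:
Each of the 4 symbol leaves contributes 1 transition (1 symbol, 0 ε).
  b* — 5 transitions (1 symbol, 4 ε)
  b* | a — 10 transitions (2 symbol, 8 ε)
  (b* | a)* — 14 transitions (2 symbol, 12 ε)
  b(b* | a)* — 15 transitions (3 symbol, 12 ε)
  b | b(b* | a)* — 20 transitions (4 symbol, 16 ε)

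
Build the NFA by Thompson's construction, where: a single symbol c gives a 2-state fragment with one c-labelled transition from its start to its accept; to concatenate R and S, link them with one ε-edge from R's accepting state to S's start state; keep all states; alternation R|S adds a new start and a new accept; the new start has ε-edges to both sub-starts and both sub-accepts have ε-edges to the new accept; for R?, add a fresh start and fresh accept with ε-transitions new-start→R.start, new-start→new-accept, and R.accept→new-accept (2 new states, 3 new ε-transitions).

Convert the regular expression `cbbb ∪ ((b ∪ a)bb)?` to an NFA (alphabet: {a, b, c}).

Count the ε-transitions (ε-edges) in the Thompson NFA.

16

Bottom-up over the parse tree:
Each of the 8 symbol leaves contributes 0 ε-transitions.
  cbbb = 3 ε-transitions
  b ∪ a = 4 ε-transitions
  (b ∪ a)bb = 6 ε-transitions
  ((b ∪ a)bb)? = 9 ε-transitions
  cbbb ∪ ((b ∪ a)bb)? = 16 ε-transitions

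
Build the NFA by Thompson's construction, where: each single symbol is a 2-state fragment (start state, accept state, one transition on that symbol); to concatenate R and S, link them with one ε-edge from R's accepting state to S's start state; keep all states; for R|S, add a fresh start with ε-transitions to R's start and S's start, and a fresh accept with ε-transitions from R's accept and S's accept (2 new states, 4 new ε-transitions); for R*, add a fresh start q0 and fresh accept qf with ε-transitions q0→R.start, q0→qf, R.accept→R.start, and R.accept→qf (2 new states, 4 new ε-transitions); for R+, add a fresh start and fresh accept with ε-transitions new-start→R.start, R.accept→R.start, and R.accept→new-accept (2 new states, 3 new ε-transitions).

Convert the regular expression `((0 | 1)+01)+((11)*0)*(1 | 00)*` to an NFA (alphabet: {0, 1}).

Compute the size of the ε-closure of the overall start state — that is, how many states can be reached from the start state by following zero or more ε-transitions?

5

Let C(F) = |ε-closure(F.start)| within fragment F, and note whether F accepts ε. Symbol fragments have C = 1 and do not accept ε. Then:
  0 | 1 — |closure| = 1 + 1 + 1 = 3 (the new accept is not ε-reachable since no branch accepts ε)
  (0 | 1)+ — |closure| = 1 + 3 = 4 (the body doesn't accept ε, so the new accept is not reached)
  (0 | 1)+01 — |closure| equals the left operand's closure size = 4 (its accept is not ε-reachable, so the closure stops there)
  ((0 | 1)+01)+ — new start ε-reaches only the body's start; the new accept needs a symbol first: |closure| = 1 + 4 = 5
  11 — |closure| equals the left operand's closure size = 1 (its accept is not ε-reachable, so the closure stops there)
  (11)* — new start has ε-edges to the inner start and to the new accept, so |closure| = 2 + 1 = 3
  (11)*0 — |closure| = 3 + 1 = 4 (closure spills across the concat boundary because the left factor accepts ε)
  ((11)*0)* — |closure| = 1 (new start) + 4 (body) + 1 (new accept) = 6
  00 — same as the first factor's closure: |closure| = 1
  1 | 00 — |closure| = 1 + 1 + 1 = 3 (the new accept is not ε-reachable since no branch accepts ε)
  (1 | 00)* — the star's fresh start ε-reaches both the body's start and the fresh accept: |closure| = 2 + 3 = 5
  ((0 | 1)+01)+((11)*0)*(1 | 00)* — |closure| equals the left operand's closure size = 5 (its accept is not ε-reachable, so the closure stops there)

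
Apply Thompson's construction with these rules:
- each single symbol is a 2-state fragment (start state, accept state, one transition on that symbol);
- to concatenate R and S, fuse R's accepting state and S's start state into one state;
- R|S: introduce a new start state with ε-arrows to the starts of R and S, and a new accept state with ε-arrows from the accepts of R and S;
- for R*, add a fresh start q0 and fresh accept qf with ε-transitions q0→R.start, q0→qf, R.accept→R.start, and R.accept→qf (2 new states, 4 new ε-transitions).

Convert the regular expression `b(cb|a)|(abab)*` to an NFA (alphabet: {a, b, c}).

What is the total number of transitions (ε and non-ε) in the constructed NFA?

20

Bottom-up over the parse tree:
Each of the 8 symbol leaves contributes 1 transition (1 symbol, 0 ε).
  cb = 2 transitions (2 symbol, 0 ε)
  cb|a = 7 transitions (3 symbol, 4 ε)
  b(cb|a) = 8 transitions (4 symbol, 4 ε)
  abab = 4 transitions (4 symbol, 0 ε)
  (abab)* = 8 transitions (4 symbol, 4 ε)
  b(cb|a)|(abab)* = 20 transitions (8 symbol, 12 ε)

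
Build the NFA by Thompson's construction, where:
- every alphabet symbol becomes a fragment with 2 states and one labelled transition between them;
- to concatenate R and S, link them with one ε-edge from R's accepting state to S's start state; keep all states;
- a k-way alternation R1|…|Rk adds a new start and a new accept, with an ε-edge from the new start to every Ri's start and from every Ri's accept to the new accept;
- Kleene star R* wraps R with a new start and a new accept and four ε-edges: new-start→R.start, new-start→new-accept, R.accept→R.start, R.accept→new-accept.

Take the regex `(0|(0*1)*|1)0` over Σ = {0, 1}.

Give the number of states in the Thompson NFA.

16

Recursing over subexpressions:
Each of the 5 symbol leaves contributes a 2-state fragment.
  0* : 4 states
  0*1 : 6 states
  (0*1)* : 8 states
  0|(0*1)*|1 : 14 states
  (0|(0*1)*|1)0 : 16 states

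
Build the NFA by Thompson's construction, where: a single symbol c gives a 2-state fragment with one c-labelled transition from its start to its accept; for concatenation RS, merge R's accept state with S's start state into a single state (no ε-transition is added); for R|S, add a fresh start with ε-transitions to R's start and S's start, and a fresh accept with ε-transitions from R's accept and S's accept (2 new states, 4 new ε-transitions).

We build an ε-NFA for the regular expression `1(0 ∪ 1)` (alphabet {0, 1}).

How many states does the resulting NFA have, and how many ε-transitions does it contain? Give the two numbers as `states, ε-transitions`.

Per subexpression:
Each of the 3 symbol leaves contributes 2 states and 0 ε-transitions.
  0 ∪ 1 = 6 states, 4 ε-transitions
  1(0 ∪ 1) = 7 states, 4 ε-transitions

7, 4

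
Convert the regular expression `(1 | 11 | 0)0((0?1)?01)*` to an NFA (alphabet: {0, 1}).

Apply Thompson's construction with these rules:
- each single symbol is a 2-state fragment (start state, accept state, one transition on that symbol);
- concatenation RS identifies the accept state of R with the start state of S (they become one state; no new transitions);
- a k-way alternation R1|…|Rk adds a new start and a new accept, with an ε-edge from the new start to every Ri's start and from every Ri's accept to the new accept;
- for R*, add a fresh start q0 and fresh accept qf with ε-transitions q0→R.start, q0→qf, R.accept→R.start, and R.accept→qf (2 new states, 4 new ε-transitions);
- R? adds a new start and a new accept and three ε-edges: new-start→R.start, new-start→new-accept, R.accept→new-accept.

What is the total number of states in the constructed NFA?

Bottom-up over the parse tree:
Each of the 9 symbol leaves contributes a 2-state fragment.
  11 → 3 states
  1 | 11 | 0 → 9 states
  0? → 4 states
  0?1 → 5 states
  (0?1)? → 7 states
  (0?1)?01 → 9 states
  ((0?1)?01)* → 11 states
  (1 | 11 | 0)0((0?1)?01)* → 20 states

20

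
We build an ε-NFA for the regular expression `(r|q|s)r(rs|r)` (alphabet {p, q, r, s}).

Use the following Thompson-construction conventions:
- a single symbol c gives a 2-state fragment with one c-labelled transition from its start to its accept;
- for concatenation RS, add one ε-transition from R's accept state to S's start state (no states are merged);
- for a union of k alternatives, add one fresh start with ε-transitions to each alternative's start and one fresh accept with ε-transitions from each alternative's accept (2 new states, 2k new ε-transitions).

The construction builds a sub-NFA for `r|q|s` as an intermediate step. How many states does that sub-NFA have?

Fragment for `r|q|s`:
Each of the 3 symbol leaves contributes a 2-state fragment.
  r|q|s → 8 states

8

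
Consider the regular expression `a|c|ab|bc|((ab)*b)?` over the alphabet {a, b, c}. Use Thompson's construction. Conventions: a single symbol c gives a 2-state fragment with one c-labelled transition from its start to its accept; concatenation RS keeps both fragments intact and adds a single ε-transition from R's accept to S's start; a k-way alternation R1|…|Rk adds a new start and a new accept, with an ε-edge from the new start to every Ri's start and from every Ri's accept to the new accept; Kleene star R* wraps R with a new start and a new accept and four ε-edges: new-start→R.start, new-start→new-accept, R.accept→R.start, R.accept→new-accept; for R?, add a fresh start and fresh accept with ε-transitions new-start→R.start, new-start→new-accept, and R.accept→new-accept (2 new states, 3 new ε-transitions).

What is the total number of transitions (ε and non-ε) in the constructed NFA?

30

Bottom-up over the parse tree:
Each of the 9 symbol leaves contributes 1 transition (1 symbol, 0 ε).
  ab → 3 transitions (2 symbol, 1 ε)
  bc → 3 transitions (2 symbol, 1 ε)
  ab → 3 transitions (2 symbol, 1 ε)
  (ab)* → 7 transitions (2 symbol, 5 ε)
  (ab)*b → 9 transitions (3 symbol, 6 ε)
  ((ab)*b)? → 12 transitions (3 symbol, 9 ε)
  a|c|ab|bc|((ab)*b)? → 30 transitions (9 symbol, 21 ε)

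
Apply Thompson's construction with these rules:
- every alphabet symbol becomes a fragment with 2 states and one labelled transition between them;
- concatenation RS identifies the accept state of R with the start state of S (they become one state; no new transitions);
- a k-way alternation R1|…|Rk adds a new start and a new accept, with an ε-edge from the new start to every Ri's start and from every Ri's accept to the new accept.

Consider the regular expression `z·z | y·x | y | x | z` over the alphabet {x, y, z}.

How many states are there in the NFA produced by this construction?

Bottom-up over the parse tree:
Each of the 7 symbol leaves contributes a 2-state fragment.
  z·z : 3 states
  y·x : 3 states
  z·z | y·x | y | x | z : 14 states

14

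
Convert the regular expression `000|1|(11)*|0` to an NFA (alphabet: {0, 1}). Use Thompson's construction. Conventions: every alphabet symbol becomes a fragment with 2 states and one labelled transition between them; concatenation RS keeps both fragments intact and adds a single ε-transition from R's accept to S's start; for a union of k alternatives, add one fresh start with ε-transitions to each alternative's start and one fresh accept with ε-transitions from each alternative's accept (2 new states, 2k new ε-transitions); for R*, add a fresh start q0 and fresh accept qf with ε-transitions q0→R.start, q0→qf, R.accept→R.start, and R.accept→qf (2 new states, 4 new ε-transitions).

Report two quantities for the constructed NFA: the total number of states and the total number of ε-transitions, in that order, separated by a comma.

18, 15

By structural recursion:
Each of the 7 symbol leaves contributes 2 states and 0 ε-transitions.
  000 : 6 states, 2 ε-transitions
  11 : 4 states, 1 ε-transition
  (11)* : 6 states, 5 ε-transitions
  000|1|(11)*|0 : 18 states, 15 ε-transitions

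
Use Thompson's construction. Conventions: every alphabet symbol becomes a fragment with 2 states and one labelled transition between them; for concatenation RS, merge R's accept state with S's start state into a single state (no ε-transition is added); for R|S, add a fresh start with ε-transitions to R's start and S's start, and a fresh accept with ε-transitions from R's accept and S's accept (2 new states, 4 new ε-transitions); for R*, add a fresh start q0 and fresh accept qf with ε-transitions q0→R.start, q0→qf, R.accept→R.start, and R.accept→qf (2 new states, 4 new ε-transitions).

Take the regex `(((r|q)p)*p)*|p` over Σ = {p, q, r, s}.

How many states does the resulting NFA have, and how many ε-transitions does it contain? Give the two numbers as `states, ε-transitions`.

16, 16

By structural recursion:
Each of the 5 symbol leaves contributes 2 states and 0 ε-transitions.
  r|q : 6 states, 4 ε-transitions
  (r|q)p : 7 states, 4 ε-transitions
  ((r|q)p)* : 9 states, 8 ε-transitions
  ((r|q)p)*p : 10 states, 8 ε-transitions
  (((r|q)p)*p)* : 12 states, 12 ε-transitions
  (((r|q)p)*p)*|p : 16 states, 16 ε-transitions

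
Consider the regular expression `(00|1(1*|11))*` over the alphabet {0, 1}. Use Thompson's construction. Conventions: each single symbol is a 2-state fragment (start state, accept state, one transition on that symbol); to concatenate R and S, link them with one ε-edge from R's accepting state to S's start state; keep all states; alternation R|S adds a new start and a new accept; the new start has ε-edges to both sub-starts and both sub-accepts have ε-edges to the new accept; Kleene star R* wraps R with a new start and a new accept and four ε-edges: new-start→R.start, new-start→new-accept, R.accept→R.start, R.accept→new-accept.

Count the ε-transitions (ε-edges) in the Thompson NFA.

19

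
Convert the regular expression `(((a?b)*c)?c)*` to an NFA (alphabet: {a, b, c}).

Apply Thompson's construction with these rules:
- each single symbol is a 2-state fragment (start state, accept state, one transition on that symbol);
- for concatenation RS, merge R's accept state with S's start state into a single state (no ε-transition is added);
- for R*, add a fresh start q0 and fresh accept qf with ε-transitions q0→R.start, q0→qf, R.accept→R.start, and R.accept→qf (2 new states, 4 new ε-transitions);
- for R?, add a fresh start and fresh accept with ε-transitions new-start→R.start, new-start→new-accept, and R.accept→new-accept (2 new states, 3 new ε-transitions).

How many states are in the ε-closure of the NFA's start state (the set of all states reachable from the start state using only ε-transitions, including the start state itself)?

Let C(F) = |ε-closure(F.start)| within fragment F, and note whether F accepts ε. Symbol fragments have C = 1 and do not accept ε. Then:
  a? : new start has ε-edges to the inner start and to the new accept, so |closure| = 2 + 1 = 3
  a?b : |closure| = 3 + (1−1) = 3 (closure spills across the concat boundary because the left factor accepts ε)
  (a?b)* : new start has ε-edges to the inner start and to the new accept, so |closure| = 2 + 3 = 5
  (a?b)*c : |closure| = 5 + (1−1) = 5 (closure spills across the concat boundary because the left factor accepts ε)
  ((a?b)*c)? : new start has ε-edges to the inner start and to the new accept, so |closure| = 2 + 5 = 7
  ((a?b)*c)?c : |closure| = 7 + (1−1) = 7 (closure spills across the concat boundary because the left factor accepts ε)
  (((a?b)*c)?c)* : new start has ε-edges to the inner start and to the new accept, so |closure| = 2 + 7 = 9

9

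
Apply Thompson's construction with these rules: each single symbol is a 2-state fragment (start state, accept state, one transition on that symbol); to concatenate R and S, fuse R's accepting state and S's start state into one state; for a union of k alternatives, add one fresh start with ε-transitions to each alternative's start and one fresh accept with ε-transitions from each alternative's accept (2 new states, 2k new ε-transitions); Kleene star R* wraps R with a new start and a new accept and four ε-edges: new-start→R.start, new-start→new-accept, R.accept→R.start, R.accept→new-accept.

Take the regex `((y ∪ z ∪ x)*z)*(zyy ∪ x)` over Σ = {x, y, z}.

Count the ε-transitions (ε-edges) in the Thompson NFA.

18

Building bottom-up:
Each of the 8 symbol leaves contributes 0 ε-transitions.
  y ∪ z ∪ x : 6 ε-transitions
  (y ∪ z ∪ x)* : 10 ε-transitions
  (y ∪ z ∪ x)*z : 10 ε-transitions
  ((y ∪ z ∪ x)*z)* : 14 ε-transitions
  zyy : 0 ε-transitions
  zyy ∪ x : 4 ε-transitions
  ((y ∪ z ∪ x)*z)*(zyy ∪ x) : 18 ε-transitions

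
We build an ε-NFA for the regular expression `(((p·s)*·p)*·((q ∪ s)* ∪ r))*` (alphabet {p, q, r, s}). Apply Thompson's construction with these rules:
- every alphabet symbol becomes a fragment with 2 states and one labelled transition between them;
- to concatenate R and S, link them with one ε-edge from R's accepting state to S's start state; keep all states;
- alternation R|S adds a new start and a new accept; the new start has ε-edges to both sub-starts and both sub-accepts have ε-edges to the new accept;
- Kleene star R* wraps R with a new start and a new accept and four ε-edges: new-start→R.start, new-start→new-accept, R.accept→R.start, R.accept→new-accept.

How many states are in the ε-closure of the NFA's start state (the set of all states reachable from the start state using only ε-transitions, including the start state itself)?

Let C(F) = |ε-closure(F.start)| within fragment F, and note whether F accepts ε. Symbol fragments have C = 1 and do not accept ε. Then:
  p·s → same as the first factor's closure: |closure| = 1
  (p·s)* → new start has ε-edges to the inner start and to the new accept, so |closure| = 2 + 1 = 3
  (p·s)*·p → |closure| = 3 + 1 = 4 (closure spills across the concat boundary because the left factor accepts ε)
  ((p·s)*·p)* → the star's fresh start ε-reaches both the body's start and the fresh accept: |closure| = 2 + 4 = 6
  q ∪ s → |closure| = 1 + 1 + 1 = 3 (the new accept is not ε-reachable since no branch accepts ε)
  (q ∪ s)* → new start has ε-edges to the inner start and to the new accept, so |closure| = 2 + 3 = 5
  (q ∪ s)* ∪ r → |closure| = 1 (new start) + (5 + 1) + 1 (new accept, since some branch ε-reaches its own accept) = 8
  ((p·s)*·p)*·((q ∪ s)* ∪ r) → the left operand accepts ε, so the closure extends into the next operand (via the concat ε-link); |closure| = 6 + 8 = 14
  (((p·s)*·p)*·((q ∪ s)* ∪ r))* → new start has ε-edges to the inner start and to the new accept, so |closure| = 2 + 14 = 16

16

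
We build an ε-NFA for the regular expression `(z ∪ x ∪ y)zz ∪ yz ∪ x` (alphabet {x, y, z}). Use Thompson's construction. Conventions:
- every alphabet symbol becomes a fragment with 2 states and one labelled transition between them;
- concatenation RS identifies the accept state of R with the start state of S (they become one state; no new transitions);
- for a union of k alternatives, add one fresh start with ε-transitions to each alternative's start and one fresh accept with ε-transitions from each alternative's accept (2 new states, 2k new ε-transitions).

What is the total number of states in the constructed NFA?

17

Bottom-up over the parse tree:
Each of the 8 symbol leaves contributes a 2-state fragment.
  z ∪ x ∪ y — 8 states
  (z ∪ x ∪ y)zz — 10 states
  yz — 3 states
  (z ∪ x ∪ y)zz ∪ yz ∪ x — 17 states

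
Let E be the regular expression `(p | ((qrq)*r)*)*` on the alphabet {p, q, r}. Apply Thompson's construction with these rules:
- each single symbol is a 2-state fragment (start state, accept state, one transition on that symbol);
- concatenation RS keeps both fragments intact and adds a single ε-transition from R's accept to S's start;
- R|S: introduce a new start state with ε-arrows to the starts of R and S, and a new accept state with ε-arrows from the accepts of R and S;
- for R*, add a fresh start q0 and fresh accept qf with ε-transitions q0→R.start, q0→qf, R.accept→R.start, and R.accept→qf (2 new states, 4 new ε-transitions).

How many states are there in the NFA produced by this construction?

18

Per subexpression:
Each of the 5 symbol leaves contributes a 2-state fragment.
  qrq — 6 states
  (qrq)* — 8 states
  (qrq)*r — 10 states
  ((qrq)*r)* — 12 states
  p | ((qrq)*r)* — 16 states
  (p | ((qrq)*r)*)* — 18 states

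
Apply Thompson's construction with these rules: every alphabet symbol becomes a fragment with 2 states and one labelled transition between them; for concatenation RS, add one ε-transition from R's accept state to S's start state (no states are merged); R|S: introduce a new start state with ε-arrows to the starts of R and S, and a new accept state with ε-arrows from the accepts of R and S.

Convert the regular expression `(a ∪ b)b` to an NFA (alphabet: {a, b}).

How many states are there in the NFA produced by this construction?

By structural recursion:
Each of the 3 symbol leaves contributes a 2-state fragment.
  a ∪ b : 6 states
  (a ∪ b)b : 8 states

8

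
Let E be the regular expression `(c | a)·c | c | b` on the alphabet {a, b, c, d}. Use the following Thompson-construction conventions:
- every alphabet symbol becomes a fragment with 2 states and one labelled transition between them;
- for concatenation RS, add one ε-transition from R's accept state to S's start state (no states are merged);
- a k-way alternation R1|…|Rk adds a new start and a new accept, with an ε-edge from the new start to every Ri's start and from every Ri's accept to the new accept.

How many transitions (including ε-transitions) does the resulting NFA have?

16

Building bottom-up:
Each of the 5 symbol leaves contributes 1 transition (1 symbol, 0 ε).
  c | a : 6 transitions (2 symbol, 4 ε)
  (c | a)·c : 8 transitions (3 symbol, 5 ε)
  (c | a)·c | c | b : 16 transitions (5 symbol, 11 ε)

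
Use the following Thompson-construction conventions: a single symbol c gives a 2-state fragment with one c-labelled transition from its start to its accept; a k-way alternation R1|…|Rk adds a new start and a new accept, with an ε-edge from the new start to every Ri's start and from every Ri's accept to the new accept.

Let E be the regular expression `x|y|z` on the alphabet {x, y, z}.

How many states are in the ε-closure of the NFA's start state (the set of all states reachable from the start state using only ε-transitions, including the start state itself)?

4

Compute the ε-closure size of each fragment's start state recursively; a symbol fragment's start has no outgoing ε-edge, so its closure is just itself (size 1).
  x|y|z — new start ε-reaches every alternative's start; none of them accept ε, so the new accept is not reached: |ε-closure| = 1 + 1 + 1 + 1 = 4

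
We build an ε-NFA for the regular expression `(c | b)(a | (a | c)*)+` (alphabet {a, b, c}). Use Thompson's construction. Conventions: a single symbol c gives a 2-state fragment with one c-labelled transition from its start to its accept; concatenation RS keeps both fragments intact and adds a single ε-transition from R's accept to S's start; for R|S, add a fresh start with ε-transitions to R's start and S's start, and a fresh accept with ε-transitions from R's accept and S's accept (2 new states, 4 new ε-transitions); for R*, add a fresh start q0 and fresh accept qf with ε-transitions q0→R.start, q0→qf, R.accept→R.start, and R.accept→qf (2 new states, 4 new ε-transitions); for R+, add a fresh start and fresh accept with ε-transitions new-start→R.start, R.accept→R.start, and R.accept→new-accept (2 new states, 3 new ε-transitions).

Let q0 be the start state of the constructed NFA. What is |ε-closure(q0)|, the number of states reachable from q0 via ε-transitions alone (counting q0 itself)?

3

Work bottom-up. For each fragment F, track |ε-closure(F.start)| and whether F's accept lies in that closure (i.e. whether F accepts ε). A single-symbol fragment has closure size 1 and does not accept ε.
  c | b → new start ε-reaches every alternative's start; none of them accept ε, so the new accept is not reached: |ε-closure| = 1 + 1 + 1 = 3
  a | c → new start ε-reaches every alternative's start; none of them accept ε, so the new accept is not reached: |ε-closure| = 1 + 1 + 1 = 3
  (a | c)* → new start has ε-edges to the inner start and to the new accept, so |ε-closure| = 2 + 3 = 5
  a | (a | c)* → new start ε-reaches every alternative's start; at least one alternative accepts ε, so the union's new accept is reached too: |ε-closure| = 1 + 1 + 5 + 1 = 8
  (a | (a | c)*)+ → |ε-closure| = 1 + 8 + 1 (new accept, reached because the body accepts ε) = 10
  (c | b)(a | (a | c)*)+ → same as the first factor's closure: |ε-closure| = 3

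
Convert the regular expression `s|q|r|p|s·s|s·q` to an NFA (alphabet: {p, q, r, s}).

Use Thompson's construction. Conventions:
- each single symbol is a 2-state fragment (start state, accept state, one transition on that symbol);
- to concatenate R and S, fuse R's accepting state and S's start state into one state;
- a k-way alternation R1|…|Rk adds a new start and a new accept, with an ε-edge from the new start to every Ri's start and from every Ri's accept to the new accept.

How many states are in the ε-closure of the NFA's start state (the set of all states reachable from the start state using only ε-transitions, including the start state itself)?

Let C(F) = |ε-closure(F.start)| within fragment F, and note whether F accepts ε. Symbol fragments have C = 1 and do not accept ε. Then:
  s·s → same as the first factor's closure: |closure| = 1
  s·q → same as the first factor's closure: |closure| = 1
  s|q|r|p|s·s|s·q → new start ε-reaches every alternative's start; none of them accept ε, so the new accept is not reached: |closure| = 1 + 1 + 1 + 1 + 1 + 1 + 1 = 7

7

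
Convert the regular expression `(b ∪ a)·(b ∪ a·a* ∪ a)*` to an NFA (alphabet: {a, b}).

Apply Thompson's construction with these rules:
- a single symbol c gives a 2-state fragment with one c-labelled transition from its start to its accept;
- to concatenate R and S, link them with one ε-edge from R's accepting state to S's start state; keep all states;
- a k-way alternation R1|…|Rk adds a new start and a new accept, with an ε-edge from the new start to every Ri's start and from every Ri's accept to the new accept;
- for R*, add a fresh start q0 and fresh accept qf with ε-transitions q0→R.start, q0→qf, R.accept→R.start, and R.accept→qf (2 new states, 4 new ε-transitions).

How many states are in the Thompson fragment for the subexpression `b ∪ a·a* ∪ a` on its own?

12

Fragment for `b ∪ a·a* ∪ a`:
Each of the 4 symbol leaves contributes a 2-state fragment.
  a* → 4 states
  a·a* → 6 states
  b ∪ a·a* ∪ a → 12 states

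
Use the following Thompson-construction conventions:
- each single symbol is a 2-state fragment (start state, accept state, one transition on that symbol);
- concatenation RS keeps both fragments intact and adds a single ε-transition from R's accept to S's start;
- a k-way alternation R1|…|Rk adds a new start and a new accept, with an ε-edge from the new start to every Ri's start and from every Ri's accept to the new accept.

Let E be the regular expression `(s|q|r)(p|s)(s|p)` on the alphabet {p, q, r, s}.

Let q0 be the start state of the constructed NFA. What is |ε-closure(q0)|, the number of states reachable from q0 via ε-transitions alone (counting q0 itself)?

4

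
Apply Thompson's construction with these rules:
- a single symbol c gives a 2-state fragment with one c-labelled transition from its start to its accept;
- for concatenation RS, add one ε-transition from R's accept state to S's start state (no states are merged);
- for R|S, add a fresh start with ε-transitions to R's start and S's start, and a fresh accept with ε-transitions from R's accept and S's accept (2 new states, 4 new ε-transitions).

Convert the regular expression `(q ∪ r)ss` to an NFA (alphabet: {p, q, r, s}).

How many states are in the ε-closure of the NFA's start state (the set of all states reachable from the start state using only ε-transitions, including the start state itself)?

3

Let C(F) = |ε-closure(F.start)| within fragment F, and note whether F accepts ε. Symbol fragments have C = 1 and do not accept ε. Then:
  q ∪ r — |ε-closure| = 1 + 1 + 1 = 3 (the new accept is not ε-reachable since no branch accepts ε)
  (q ∪ r)ss — same as the first factor's closure: |ε-closure| = 3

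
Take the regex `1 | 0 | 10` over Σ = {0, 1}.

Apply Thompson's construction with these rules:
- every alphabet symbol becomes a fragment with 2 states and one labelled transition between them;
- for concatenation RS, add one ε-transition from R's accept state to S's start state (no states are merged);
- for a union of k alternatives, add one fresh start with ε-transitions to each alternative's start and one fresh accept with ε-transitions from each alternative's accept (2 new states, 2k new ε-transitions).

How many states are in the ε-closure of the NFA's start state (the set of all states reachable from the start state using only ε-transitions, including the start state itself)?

4

Work bottom-up. For each fragment F, track |ε-closure(F.start)| and whether F's accept lies in that closure (i.e. whether F accepts ε). A single-symbol fragment has closure size 1 and does not accept ε.
  10 → |ε-closure| equals the left operand's closure size = 1 (its accept is not ε-reachable, so the closure stops there)
  1 | 0 | 10 → new start ε-reaches every alternative's start; none of them accept ε, so the new accept is not reached: |ε-closure| = 1 + 1 + 1 + 1 = 4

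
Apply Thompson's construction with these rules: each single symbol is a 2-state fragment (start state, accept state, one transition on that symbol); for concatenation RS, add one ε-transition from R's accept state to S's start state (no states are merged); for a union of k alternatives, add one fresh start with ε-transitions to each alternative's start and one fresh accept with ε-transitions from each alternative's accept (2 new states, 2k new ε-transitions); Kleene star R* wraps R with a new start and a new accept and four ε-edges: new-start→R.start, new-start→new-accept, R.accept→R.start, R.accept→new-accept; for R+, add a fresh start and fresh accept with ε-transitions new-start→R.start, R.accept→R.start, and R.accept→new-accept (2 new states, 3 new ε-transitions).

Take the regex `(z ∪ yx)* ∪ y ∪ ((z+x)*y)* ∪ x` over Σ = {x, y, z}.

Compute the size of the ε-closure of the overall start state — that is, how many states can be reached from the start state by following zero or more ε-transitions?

Work bottom-up. For each fragment F, track |ε-closure(F.start)| and whether F's accept lies in that closure (i.e. whether F accepts ε). A single-symbol fragment has closure size 1 and does not accept ε.
  yx : |closure| equals the left operand's closure size = 1 (its accept is not ε-reachable, so the closure stops there)
  z ∪ yx : |closure| = 1 + 1 + 1 = 3 (the new accept is not ε-reachable since no branch accepts ε)
  (z ∪ yx)* : |closure| = 1 (new start) + 3 (body) + 1 (new accept) = 5
  z+ : |closure| = 1 + 1 = 2 (the body doesn't accept ε, so the new accept is not reached)
  z+x : |closure| equals the left operand's closure size = 2 (its accept is not ε-reachable, so the closure stops there)
  (z+x)* : |closure| = 1 (new start) + 2 (body) + 1 (new accept) = 4
  (z+x)*y : the left operand accepts ε, so the closure extends into the next operand (via the concat ε-link); |closure| = 4 + 1 = 5
  ((z+x)*y)* : |closure| = 1 (new start) + 5 (body) + 1 (new accept) = 7
  (z ∪ yx)* ∪ y ∪ ((z+x)*y)* ∪ x : new start ε-reaches every alternative's start; at least one alternative accepts ε, so the union's new accept is reached too: |closure| = 1 + 5 + 1 + 7 + 1 + 1 = 16

16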